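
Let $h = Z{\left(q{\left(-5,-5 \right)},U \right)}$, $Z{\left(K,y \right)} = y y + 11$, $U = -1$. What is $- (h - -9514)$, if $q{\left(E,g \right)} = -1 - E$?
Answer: $-9526$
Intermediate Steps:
$Z{\left(K,y \right)} = 11 + y^{2}$ ($Z{\left(K,y \right)} = y^{2} + 11 = 11 + y^{2}$)
$h = 12$ ($h = 11 + \left(-1\right)^{2} = 11 + 1 = 12$)
$- (h - -9514) = - (12 - -9514) = - (12 + 9514) = \left(-1\right) 9526 = -9526$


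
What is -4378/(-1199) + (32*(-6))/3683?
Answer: 1444906/401447 ≈ 3.5992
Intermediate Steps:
-4378/(-1199) + (32*(-6))/3683 = -4378*(-1/1199) - 192*1/3683 = 398/109 - 192/3683 = 1444906/401447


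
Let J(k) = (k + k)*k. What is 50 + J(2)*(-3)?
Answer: 26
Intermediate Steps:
J(k) = 2*k² (J(k) = (2*k)*k = 2*k²)
50 + J(2)*(-3) = 50 + (2*2²)*(-3) = 50 + (2*4)*(-3) = 50 + 8*(-3) = 50 - 24 = 26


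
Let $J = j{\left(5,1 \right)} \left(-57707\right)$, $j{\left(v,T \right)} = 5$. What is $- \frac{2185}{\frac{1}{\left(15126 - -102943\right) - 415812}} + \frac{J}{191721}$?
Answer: $\frac{124727634472520}{191721} \approx 6.5057 \cdot 10^{8}$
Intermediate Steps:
$J = -288535$ ($J = 5 \left(-57707\right) = -288535$)
$- \frac{2185}{\frac{1}{\left(15126 - -102943\right) - 415812}} + \frac{J}{191721} = - \frac{2185}{\frac{1}{\left(15126 - -102943\right) - 415812}} - \frac{288535}{191721} = - \frac{2185}{\frac{1}{\left(15126 + 102943\right) - 415812}} - \frac{288535}{191721} = - \frac{2185}{\frac{1}{118069 - 415812}} - \frac{288535}{191721} = - \frac{2185}{\frac{1}{-297743}} - \frac{288535}{191721} = - \frac{2185}{- \frac{1}{297743}} - \frac{288535}{191721} = \left(-2185\right) \left(-297743\right) - \frac{288535}{191721} = 650568455 - \frac{288535}{191721} = \frac{124727634472520}{191721}$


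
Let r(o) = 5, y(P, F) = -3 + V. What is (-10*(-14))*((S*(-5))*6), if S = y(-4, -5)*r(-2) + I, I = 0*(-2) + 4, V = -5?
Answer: 151200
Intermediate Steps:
y(P, F) = -8 (y(P, F) = -3 - 5 = -8)
I = 4 (I = 0 + 4 = 4)
S = -36 (S = -8*5 + 4 = -40 + 4 = -36)
(-10*(-14))*((S*(-5))*6) = (-10*(-14))*(-36*(-5)*6) = 140*(180*6) = 140*1080 = 151200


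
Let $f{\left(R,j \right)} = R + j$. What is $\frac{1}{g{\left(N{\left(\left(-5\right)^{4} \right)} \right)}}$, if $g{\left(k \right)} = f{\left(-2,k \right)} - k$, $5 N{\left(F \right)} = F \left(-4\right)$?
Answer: $- \frac{1}{2} \approx -0.5$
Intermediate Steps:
$N{\left(F \right)} = - \frac{4 F}{5}$ ($N{\left(F \right)} = \frac{F \left(-4\right)}{5} = \frac{\left(-4\right) F}{5} = - \frac{4 F}{5}$)
$g{\left(k \right)} = -2$ ($g{\left(k \right)} = \left(-2 + k\right) - k = -2$)
$\frac{1}{g{\left(N{\left(\left(-5\right)^{4} \right)} \right)}} = \frac{1}{-2} = - \frac{1}{2}$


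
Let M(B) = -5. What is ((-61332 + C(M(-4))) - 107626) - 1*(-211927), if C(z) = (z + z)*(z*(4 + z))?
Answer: 42919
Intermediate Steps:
C(z) = 2*z**2*(4 + z) (C(z) = (2*z)*(z*(4 + z)) = 2*z**2*(4 + z))
((-61332 + C(M(-4))) - 107626) - 1*(-211927) = ((-61332 + 2*(-5)**2*(4 - 5)) - 107626) - 1*(-211927) = ((-61332 + 2*25*(-1)) - 107626) + 211927 = ((-61332 - 50) - 107626) + 211927 = (-61382 - 107626) + 211927 = -169008 + 211927 = 42919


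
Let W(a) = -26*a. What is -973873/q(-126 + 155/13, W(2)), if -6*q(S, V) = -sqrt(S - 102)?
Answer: 5843238*I*sqrt(13)/53 ≈ 3.9751e+5*I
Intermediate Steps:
q(S, V) = sqrt(-102 + S)/6 (q(S, V) = -(-1)*sqrt(S - 102)/6 = -(-1)*sqrt(-102 + S)/6 = sqrt(-102 + S)/6)
-973873/q(-126 + 155/13, W(2)) = -973873*6/sqrt(-102 + (-126 + 155/13)) = -973873*6/sqrt(-102 - 1483/13) = -973873*(-6*I*sqrt(13)/53) = -(-5843238)*I*sqrt(13)/53 = 5843238*I*sqrt(13)/53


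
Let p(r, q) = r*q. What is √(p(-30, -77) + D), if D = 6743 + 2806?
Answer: √11859 ≈ 108.90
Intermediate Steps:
D = 9549
p(r, q) = q*r
√(p(-30, -77) + D) = √(-77*(-30) + 9549) = √(2310 + 9549) = √11859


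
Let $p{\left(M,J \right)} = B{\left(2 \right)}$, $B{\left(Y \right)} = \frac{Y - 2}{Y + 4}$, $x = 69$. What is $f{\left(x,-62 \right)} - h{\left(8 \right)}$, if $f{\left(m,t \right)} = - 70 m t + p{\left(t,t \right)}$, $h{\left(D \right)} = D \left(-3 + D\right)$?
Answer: $299420$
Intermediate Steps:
$B{\left(Y \right)} = \frac{-2 + Y}{4 + Y}$
$p{\left(M,J \right)} = 0$ ($p{\left(M,J \right)} = \frac{-2 + 2}{4 + 2} = \frac{1}{6} \cdot 0 = 0$)
$f{\left(m,t \right)} = - 70 m t$ ($f{\left(m,t \right)} = - 70 m t + 0 = - 70 m t$)
$f{\left(x,-62 \right)} - h{\left(8 \right)} = \left(-70\right) 69 \left(-62\right) - 8 \left(-3 + 8\right) = 299460 - 8 \cdot 5 = 299460 - 40 = 299420$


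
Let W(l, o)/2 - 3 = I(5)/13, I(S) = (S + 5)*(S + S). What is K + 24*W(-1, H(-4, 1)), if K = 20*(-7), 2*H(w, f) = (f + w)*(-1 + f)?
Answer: 4852/13 ≈ 373.23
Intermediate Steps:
I(S) = 2*S*(5 + S) (I(S) = (5 + S)*(2*S) = 2*S*(5 + S))
H(w, f) = (-1 + f)*(f + w)/2 (H(w, f) = ((f + w)*(-1 + f))/2 = ((-1 + f)*(f + w))/2 = (-1 + f)*(f + w)/2)
W(l, o) = 278/13 (W(l, o) = 6 + 2*((2*5*(5 + 5))/13) = 6 + 2*((2*5*10)*(1/13)) = 6 + 2*(100*(1/13)) = 6 + 2*(100/13) = 6 + 200/13 = 278/13)
K = -140
K + 24*W(-1, H(-4, 1)) = -140 + 24*(278/13) = -140 + 6672/13 = 4852/13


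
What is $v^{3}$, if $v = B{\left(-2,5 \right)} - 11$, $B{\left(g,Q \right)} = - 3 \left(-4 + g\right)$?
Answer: $343$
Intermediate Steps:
$B{\left(g,Q \right)} = 12 - 3 g$
$v = 7$ ($v = \left(12 - -6\right) - 11 = \left(12 + 6\right) - 11 = 18 - 11 = 7$)
$v^{3} = 7^{3} = 343$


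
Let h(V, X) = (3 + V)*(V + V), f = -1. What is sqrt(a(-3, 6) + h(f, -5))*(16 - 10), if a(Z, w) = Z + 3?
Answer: 12*I ≈ 12.0*I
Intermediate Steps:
a(Z, w) = 3 + Z
h(V, X) = 2*V*(3 + V) (h(V, X) = (3 + V)*(2*V) = 2*V*(3 + V))
sqrt(a(-3, 6) + h(f, -5))*(16 - 10) = sqrt((3 - 3) + 2*(-1)*(3 - 1))*(16 - 10) = sqrt(0 + 2*(-1)*2)*6 = sqrt(0 - 4)*6 = sqrt(-4)*6 = (2*I)*6 = 12*I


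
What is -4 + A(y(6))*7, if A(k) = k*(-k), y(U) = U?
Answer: -256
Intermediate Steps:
A(k) = -k²
-4 + A(y(6))*7 = -4 - 1*6²*7 = -4 - 1*36*7 = -4 - 36*7 = -4 - 252 = -256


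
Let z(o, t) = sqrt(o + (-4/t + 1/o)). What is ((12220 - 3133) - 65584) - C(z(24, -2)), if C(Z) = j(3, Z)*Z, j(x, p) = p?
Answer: -1356553/24 ≈ -56523.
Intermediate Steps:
z(o, t) = sqrt(o + 1/o - 4/t) (z(o, t) = sqrt(o + (-4/t + 1/o)) = sqrt(o + (1/o - 4/t)) = sqrt(o + 1/o - 4/t))
C(Z) = Z**2 (C(Z) = Z*Z = Z**2)
((12220 - 3133) - 65584) - C(z(24, -2)) = ((12220 - 3133) - 65584) - (sqrt(24 + 1/24 - 4/(-2)))**2 = (9087 - 65584) - (sqrt(24 + 1/24 - 4*(-1/2)))**2 = -56497 - (sqrt(24 + 1/24 + 2))**2 = -56497 - (sqrt(625/24))**2 = -56497 - (25*sqrt(6)/12)**2 = -56497 - 1*625/24 = -56497 - 625/24 = -1356553/24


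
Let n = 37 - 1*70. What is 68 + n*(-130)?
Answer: 4358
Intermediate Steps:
n = -33 (n = 37 - 70 = -33)
68 + n*(-130) = 68 - 33*(-130) = 68 + 4290 = 4358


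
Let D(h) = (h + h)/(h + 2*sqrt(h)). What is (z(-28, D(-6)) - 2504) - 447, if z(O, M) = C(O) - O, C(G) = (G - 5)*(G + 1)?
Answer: -2032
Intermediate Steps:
C(G) = (1 + G)*(-5 + G) (C(G) = (-5 + G)*(1 + G) = (1 + G)*(-5 + G))
D(h) = 2*h/(h + 2*sqrt(h)) (D(h) = (2*h)/(h + 2*sqrt(h)) = 2*h/(h + 2*sqrt(h)))
z(O, M) = -5 + O**2 - 5*O (z(O, M) = (-5 + O**2 - 4*O) - O = -5 + O**2 - 5*O)
(z(-28, D(-6)) - 2504) - 447 = ((-5 + (-28)**2 - 5*(-28)) - 2504) - 447 = ((-5 + 784 + 140) - 2504) - 447 = (919 - 2504) - 447 = -1585 - 447 = -2032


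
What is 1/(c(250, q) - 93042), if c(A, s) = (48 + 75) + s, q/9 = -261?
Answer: -1/95268 ≈ -1.0497e-5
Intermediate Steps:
q = -2349 (q = 9*(-261) = -2349)
c(A, s) = 123 + s
1/(c(250, q) - 93042) = 1/((123 - 2349) - 93042) = 1/(-2226 - 93042) = 1/(-95268) = -1/95268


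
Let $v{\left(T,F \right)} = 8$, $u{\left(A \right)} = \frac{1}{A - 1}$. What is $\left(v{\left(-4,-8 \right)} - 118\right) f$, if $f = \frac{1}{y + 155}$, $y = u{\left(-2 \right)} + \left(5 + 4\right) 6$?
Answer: $- \frac{165}{313} \approx -0.52716$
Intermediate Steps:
$u{\left(A \right)} = \frac{1}{-1 + A}$
$y = \frac{161}{3}$ ($y = \frac{1}{-1 - 2} + \left(5 + 4\right) 6 = \frac{1}{-3} + 9 \cdot 6 = - \frac{1}{3} + 54 = \frac{161}{3} \approx 53.667$)
$f = \frac{3}{626}$ ($f = \frac{1}{\frac{161}{3} + 155} = \frac{1}{\frac{626}{3}} = \frac{3}{626} \approx 0.0047923$)
$\left(v{\left(-4,-8 \right)} - 118\right) f = \left(8 - 118\right) \frac{3}{626} = \left(-110\right) \frac{3}{626} = - \frac{165}{313}$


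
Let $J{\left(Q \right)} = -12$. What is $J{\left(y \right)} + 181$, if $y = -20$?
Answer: $169$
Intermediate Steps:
$J{\left(y \right)} + 181 = -12 + 181 = 169$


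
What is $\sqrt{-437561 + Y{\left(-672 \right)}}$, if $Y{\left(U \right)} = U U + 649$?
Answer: $4 \sqrt{917} \approx 121.13$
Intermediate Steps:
$Y{\left(U \right)} = 649 + U^{2}$ ($Y{\left(U \right)} = U^{2} + 649 = 649 + U^{2}$)
$\sqrt{-437561 + Y{\left(-672 \right)}} = \sqrt{-437561 + \left(649 + \left(-672\right)^{2}\right)} = \sqrt{-437561 + \left(649 + 451584\right)} = \sqrt{-437561 + 452233} = \sqrt{14672} = 4 \sqrt{917}$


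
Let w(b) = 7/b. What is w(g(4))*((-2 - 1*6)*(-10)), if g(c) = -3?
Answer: -560/3 ≈ -186.67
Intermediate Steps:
w(g(4))*((-2 - 1*6)*(-10)) = (7/(-3))*((-2 - 1*6)*(-10)) = (7*(-⅓))*((-2 - 6)*(-10)) = -(-56)*(-10)/3 = -7/3*80 = -560/3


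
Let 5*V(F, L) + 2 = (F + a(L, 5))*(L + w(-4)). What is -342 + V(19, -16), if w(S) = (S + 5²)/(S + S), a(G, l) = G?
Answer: -14143/40 ≈ -353.58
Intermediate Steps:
w(S) = (25 + S)/(2*S) (w(S) = (S + 25)/((2*S)) = (25 + S)*(1/(2*S)) = (25 + S)/(2*S))
V(F, L) = -⅖ + (-21/8 + L)*(F + L)/5 (V(F, L) = -⅖ + ((F + L)*(L + (½)*(25 - 4)/(-4)))/5 = -⅖ + ((F + L)*(L + (½)*(-¼)*21))/5 = -⅖ + ((F + L)*(L - 21/8))/5 = -⅖ + ((F + L)*(-21/8 + L))/5 = -⅖ + ((-21/8 + L)*(F + L))/5 = -⅖ + (-21/8 + L)*(F + L)/5)
-342 + V(19, -16) = -342 + (-⅖ - 21/40*19 - 21/40*(-16) + (⅕)*(-16)² + (⅕)*19*(-16)) = -342 + (-⅖ - 399/40 + 42/5 + (⅕)*256 - 304/5) = -342 + (-⅖ - 399/40 + 42/5 + 256/5 - 304/5) = -342 - 463/40 = -14143/40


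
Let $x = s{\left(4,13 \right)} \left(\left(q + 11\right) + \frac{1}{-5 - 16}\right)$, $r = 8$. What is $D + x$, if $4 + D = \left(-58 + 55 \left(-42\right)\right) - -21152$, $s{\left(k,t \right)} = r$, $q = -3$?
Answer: $\frac{395716}{21} \approx 18844.0$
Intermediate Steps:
$s{\left(k,t \right)} = 8$
$D = 18780$ ($D = -4 + \left(\left(-58 + 55 \left(-42\right)\right) - -21152\right) = -4 + \left(\left(-58 - 2310\right) + 21152\right) = -4 + \left(-2368 + 21152\right) = -4 + 18784 = 18780$)
$x = \frac{1336}{21}$ ($x = 8 \left(\left(-3 + 11\right) + \frac{1}{-5 - 16}\right) = 8 \left(8 + \frac{1}{-21}\right) = 8 \left(8 - \frac{1}{21}\right) = 8 \cdot \frac{167}{21} = \frac{1336}{21} \approx 63.619$)
$D + x = 18780 + \frac{1336}{21} = \frac{395716}{21}$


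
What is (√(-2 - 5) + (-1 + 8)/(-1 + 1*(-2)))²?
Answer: (7 - 3*I*√7)²/9 ≈ -1.5556 - 12.347*I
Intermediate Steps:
(√(-2 - 5) + (-1 + 8)/(-1 + 1*(-2)))² = (√(-7) + 7/(-1 - 2))² = (I*√7 + 7/(-3))² = (I*√7 + 7*(-⅓))² = (I*√7 - 7/3)² = (-7/3 + I*√7)²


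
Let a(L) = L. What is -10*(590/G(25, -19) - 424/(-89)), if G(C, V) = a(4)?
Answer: -135515/89 ≈ -1522.6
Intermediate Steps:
G(C, V) = 4
-10*(590/G(25, -19) - 424/(-89)) = -10*(590/4 - 424/(-89)) = -10*(590*(¼) - 424*(-1/89)) = -10*(295/2 + 424/89) = -10*27103/178 = -135515/89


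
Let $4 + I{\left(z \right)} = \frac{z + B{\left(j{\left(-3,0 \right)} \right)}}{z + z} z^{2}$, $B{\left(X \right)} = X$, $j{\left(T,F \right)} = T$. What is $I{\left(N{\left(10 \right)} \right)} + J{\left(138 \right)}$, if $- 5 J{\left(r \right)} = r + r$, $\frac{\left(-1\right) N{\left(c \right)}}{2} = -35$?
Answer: $\frac{11429}{5} \approx 2285.8$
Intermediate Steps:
$N{\left(c \right)} = 70$ ($N{\left(c \right)} = \left(-2\right) \left(-35\right) = 70$)
$J{\left(r \right)} = - \frac{2 r}{5}$ ($J{\left(r \right)} = - \frac{r + r}{5} = - \frac{2 r}{5}$)
$I{\left(z \right)} = -4 + \frac{z \left(-3 + z\right)}{2}$ ($I{\left(z \right)} = -4 + \frac{z - 3}{z + z} z^{2} = -4 + \frac{-3 + z}{2 z} z^{2} = -4 + \frac{z \left(-3 + z\right)}{2}$)
$I{\left(N{\left(10 \right)} \right)} + J{\left(138 \right)} = \left(-4 + \frac{70^{2}}{2} - 105\right) - \frac{276}{5} = \left(-4 + \frac{1}{2} \cdot 4900 - 105\right) - \frac{276}{5} = \left(-4 + 2450 - 105\right) - \frac{276}{5} = 2341 - \frac{276}{5} = \frac{11429}{5}$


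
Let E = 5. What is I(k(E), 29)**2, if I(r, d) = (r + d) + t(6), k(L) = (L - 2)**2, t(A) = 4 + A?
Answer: 2304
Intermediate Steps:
k(L) = (-2 + L)**2
I(r, d) = 10 + d + r (I(r, d) = (r + d) + (4 + 6) = (d + r) + 10 = 10 + d + r)
I(k(E), 29)**2 = (10 + 29 + (-2 + 5)**2)**2 = (10 + 29 + 3**2)**2 = (10 + 29 + 9)**2 = 48**2 = 2304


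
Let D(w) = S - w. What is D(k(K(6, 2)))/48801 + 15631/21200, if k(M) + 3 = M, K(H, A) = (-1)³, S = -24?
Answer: 762384431/1034581200 ≈ 0.73690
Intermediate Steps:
K(H, A) = -1
k(M) = -3 + M
D(w) = -24 - w
D(k(K(6, 2)))/48801 + 15631/21200 = (-24 - (-3 - 1))/48801 + 15631/21200 = (-24 - 1*(-4))*(1/48801) + 15631*(1/21200) = (-24 + 4)*(1/48801) + 15631/21200 = -20*1/48801 + 15631/21200 = -20/48801 + 15631/21200 = 762384431/1034581200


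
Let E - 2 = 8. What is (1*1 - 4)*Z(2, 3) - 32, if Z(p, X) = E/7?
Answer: -254/7 ≈ -36.286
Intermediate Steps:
E = 10 (E = 2 + 8 = 10)
Z(p, X) = 10/7
(1*1 - 4)*Z(2, 3) - 32 = (1*1 - 4)*(10/7) - 32 = (1 - 4)*(10/7) - 32 = -3*10/7 - 32 = -30/7 - 32 = -254/7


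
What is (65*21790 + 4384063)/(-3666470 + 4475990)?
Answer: 1933471/269840 ≈ 7.1653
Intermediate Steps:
(65*21790 + 4384063)/(-3666470 + 4475990) = (1416350 + 4384063)/809520 = 5800413*(1/809520) = 1933471/269840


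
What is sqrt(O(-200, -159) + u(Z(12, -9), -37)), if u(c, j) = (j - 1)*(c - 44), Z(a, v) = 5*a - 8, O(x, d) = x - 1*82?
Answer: I*sqrt(586) ≈ 24.207*I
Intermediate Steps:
O(x, d) = -82 + x (O(x, d) = x - 82 = -82 + x)
Z(a, v) = -8 + 5*a
u(c, j) = (-1 + j)*(-44 + c)
sqrt(O(-200, -159) + u(Z(12, -9), -37)) = sqrt((-82 - 200) + (44 - (-8 + 5*12) - 44*(-37) + (-8 + 5*12)*(-37))) = sqrt(-282 + (44 - (-8 + 60) + 1628 + (-8 + 60)*(-37))) = sqrt(-282 + (44 - 1*52 + 1628 + 52*(-37))) = sqrt(-282 + (44 - 52 + 1628 - 1924)) = sqrt(-282 - 304) = sqrt(-586) = I*sqrt(586)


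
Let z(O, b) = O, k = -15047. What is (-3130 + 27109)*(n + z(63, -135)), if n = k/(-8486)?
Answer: 13180417035/8486 ≈ 1.5532e+6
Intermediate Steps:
n = 15047/8486 (n = -15047/(-8486) = -15047*(-1/8486) = 15047/8486 ≈ 1.7732)
(-3130 + 27109)*(n + z(63, -135)) = (-3130 + 27109)*(15047/8486 + 63) = 23979*(549665/8486) = 13180417035/8486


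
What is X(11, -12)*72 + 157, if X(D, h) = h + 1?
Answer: -635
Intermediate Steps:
X(D, h) = 1 + h
X(11, -12)*72 + 157 = (1 - 12)*72 + 157 = -11*72 + 157 = -792 + 157 = -635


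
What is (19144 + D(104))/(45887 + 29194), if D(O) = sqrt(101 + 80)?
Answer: 19144/75081 + sqrt(181)/75081 ≈ 0.25516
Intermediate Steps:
D(O) = sqrt(181)
(19144 + D(104))/(45887 + 29194) = (19144 + sqrt(181))/(45887 + 29194) = (19144 + sqrt(181))/75081 = (19144 + sqrt(181))*(1/75081) = 19144/75081 + sqrt(181)/75081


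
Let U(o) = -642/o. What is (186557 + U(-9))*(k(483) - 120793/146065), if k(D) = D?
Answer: 7886383566154/87639 ≈ 8.9987e+7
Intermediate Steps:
(186557 + U(-9))*(k(483) - 120793/146065) = (186557 - 642/(-9))*(483 - 120793/146065) = (186557 - 642*(-1/9))*(483 - 120793*1/146065) = (186557 + 214/3)*(483 - 120793/146065) = (559885/3)*(70428602/146065) = 7886383566154/87639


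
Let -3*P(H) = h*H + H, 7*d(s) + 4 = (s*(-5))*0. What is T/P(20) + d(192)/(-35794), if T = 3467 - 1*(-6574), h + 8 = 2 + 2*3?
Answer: -3773779277/2505580 ≈ -1506.2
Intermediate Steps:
h = 0 (h = -8 + (2 + 2*3) = -8 + (2 + 6) = -8 + 8 = 0)
d(s) = -4/7 (d(s) = -4/7 + ((s*(-5))*0)/7 = -4/7 + (-5*s*0)/7 = -4/7 + (⅐)*0 = -4/7 + 0 = -4/7)
T = 10041 (T = 3467 + 6574 = 10041)
P(H) = -H/3 (P(H) = -(0*H + H)/3 = -(0 + H)/3 = -H/3)
T/P(20) + d(192)/(-35794) = 10041/((-⅓*20)) - 4/7/(-35794) = 10041/(-20/3) - 4/7*(-1/35794) = 10041*(-3/20) + 2/125279 = -30123/20 + 2/125279 = -3773779277/2505580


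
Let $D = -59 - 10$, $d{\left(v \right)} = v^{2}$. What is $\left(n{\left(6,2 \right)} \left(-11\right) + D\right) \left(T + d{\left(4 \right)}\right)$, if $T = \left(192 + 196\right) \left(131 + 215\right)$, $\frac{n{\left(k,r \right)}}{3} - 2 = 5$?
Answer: $-40279200$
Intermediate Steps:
$n{\left(k,r \right)} = 21$ ($n{\left(k,r \right)} = 6 + 3 \cdot 5 = 6 + 15 = 21$)
$D = -69$ ($D = -59 - 10 = -69$)
$T = 134248$ ($T = 388 \cdot 346 = 134248$)
$\left(n{\left(6,2 \right)} \left(-11\right) + D\right) \left(T + d{\left(4 \right)}\right) = \left(21 \left(-11\right) - 69\right) \left(134248 + 4^{2}\right) = \left(-231 - 69\right) \left(134248 + 16\right) = \left(-300\right) 134264 = -40279200$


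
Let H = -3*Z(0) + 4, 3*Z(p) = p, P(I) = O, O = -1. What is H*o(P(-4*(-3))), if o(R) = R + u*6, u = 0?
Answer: -4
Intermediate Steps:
P(I) = -1
o(R) = R (o(R) = R + 0*6 = R + 0 = R)
Z(p) = p/3
H = 4 (H = -0 + 4 = -3*0 + 4 = 0 + 4 = 4)
H*o(P(-4*(-3))) = 4*(-1) = -4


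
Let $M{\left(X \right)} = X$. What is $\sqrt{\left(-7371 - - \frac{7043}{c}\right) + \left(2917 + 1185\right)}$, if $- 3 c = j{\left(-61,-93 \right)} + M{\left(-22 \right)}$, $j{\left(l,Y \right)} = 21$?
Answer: $2 \sqrt{4465} \approx 133.64$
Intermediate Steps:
$c = \frac{1}{3}$ ($c = - \frac{21 - 22}{3} = \left(- \frac{1}{3}\right) \left(-1\right) = \frac{1}{3} \approx 0.33333$)
$\sqrt{\left(-7371 - - \frac{7043}{c}\right) + \left(2917 + 1185\right)} = \sqrt{\left(-7371 - - 7043 \frac{1}{\frac{1}{3}}\right) + \left(2917 + 1185\right)} = \sqrt{\left(-7371 - \left(-7043\right) 3\right) + 4102} = \sqrt{\left(-7371 - -21129\right) + 4102} = \sqrt{\left(-7371 + 21129\right) + 4102} = \sqrt{13758 + 4102} = \sqrt{17860} = 2 \sqrt{4465}$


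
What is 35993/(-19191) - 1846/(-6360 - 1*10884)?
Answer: -97539451/55154934 ≈ -1.7685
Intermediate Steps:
35993/(-19191) - 1846/(-6360 - 1*10884) = 35993*(-1/19191) - 1846/(-6360 - 10884) = -35993/19191 - 1846/(-17244) = -35993/19191 - 1846*(-1/17244) = -35993/19191 + 923/8622 = -97539451/55154934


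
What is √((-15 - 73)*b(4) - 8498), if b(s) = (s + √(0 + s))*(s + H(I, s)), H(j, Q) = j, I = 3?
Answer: I*√12194 ≈ 110.43*I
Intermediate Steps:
b(s) = (3 + s)*(s + √s) (b(s) = (s + √(0 + s))*(s + 3) = (s + √s)*(3 + s) = (3 + s)*(s + √s))
√((-15 - 73)*b(4) - 8498) = √((-15 - 73)*(4² + 4^(3/2) + 3*4 + 3*√4) - 8498) = √(-88*(16 + 8 + 12 + 3*2) - 8498) = √(-88*(16 + 8 + 12 + 6) - 8498) = √(-88*42 - 8498) = √(-3696 - 8498) = √(-12194) = I*√12194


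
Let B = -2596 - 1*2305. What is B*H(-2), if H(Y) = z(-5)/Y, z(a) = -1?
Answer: -4901/2 ≈ -2450.5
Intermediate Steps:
B = -4901 (B = -2596 - 2305 = -4901)
H(Y) = -1/Y
B*H(-2) = -(-4901)/(-2) = -(-4901)*(-1)/2 = -4901*1/2 = -4901/2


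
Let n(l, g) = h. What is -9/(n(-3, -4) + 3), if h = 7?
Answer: -9/10 ≈ -0.90000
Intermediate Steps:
n(l, g) = 7
-9/(n(-3, -4) + 3) = -9/(7 + 3) = -9/10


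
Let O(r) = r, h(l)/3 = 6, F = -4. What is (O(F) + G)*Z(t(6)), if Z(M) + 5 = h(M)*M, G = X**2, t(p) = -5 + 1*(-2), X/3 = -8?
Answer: -74932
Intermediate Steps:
X = -24 (X = 3*(-8) = -24)
h(l) = 18 (h(l) = 3*6 = 18)
t(p) = -7 (t(p) = -5 - 2 = -7)
G = 576 (G = (-24)**2 = 576)
Z(M) = -5 + 18*M
(O(F) + G)*Z(t(6)) = (-4 + 576)*(-5 + 18*(-7)) = 572*(-5 - 126) = 572*(-131) = -74932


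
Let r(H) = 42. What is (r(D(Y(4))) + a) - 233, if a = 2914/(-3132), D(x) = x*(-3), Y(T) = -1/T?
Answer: -300563/1566 ≈ -191.93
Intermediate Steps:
D(x) = -3*x
a = -1457/1566 (a = 2914*(-1/3132) = -1457/1566 ≈ -0.93040)
(r(D(Y(4))) + a) - 233 = (42 - 1457/1566) - 233 = 64315/1566 - 233 = -300563/1566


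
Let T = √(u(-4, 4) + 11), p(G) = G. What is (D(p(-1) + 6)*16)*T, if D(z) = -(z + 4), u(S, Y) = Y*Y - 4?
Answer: -144*√23 ≈ -690.60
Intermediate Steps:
u(S, Y) = -4 + Y² (u(S, Y) = Y² - 4 = -4 + Y²)
D(z) = -4 - z (D(z) = -(4 + z) = -4 - z)
T = √23 (T = √((-4 + 4²) + 11) = √((-4 + 16) + 11) = √(12 + 11) = √23 ≈ 4.7958)
(D(p(-1) + 6)*16)*T = ((-4 - (-1 + 6))*16)*√23 = ((-4 - 1*5)*16)*√23 = ((-4 - 5)*16)*√23 = (-9*16)*√23 = -144*√23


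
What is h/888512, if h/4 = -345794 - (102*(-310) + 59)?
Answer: -314233/222128 ≈ -1.4146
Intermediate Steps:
h = -1256932 (h = 4*(-345794 - (102*(-310) + 59)) = 4*(-345794 - (-31620 + 59)) = 4*(-345794 - 1*(-31561)) = 4*(-345794 + 31561) = 4*(-314233) = -1256932)
h/888512 = -1256932/888512 = -1256932*1/888512 = -314233/222128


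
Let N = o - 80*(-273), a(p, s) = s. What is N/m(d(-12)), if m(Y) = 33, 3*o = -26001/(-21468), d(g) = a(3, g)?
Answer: 52096643/78716 ≈ 661.83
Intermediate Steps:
d(g) = g
o = 2889/7156 (o = (-26001/(-21468))/3 = (-26001*(-1/21468))/3 = (1/3)*(8667/7156) = 2889/7156 ≈ 0.40372)
N = 156289929/7156 (N = 2889/7156 - 80*(-273) = 2889/7156 - 1*(-21840) = 2889/7156 + 21840 = 156289929/7156 ≈ 21840.)
N/m(d(-12)) = (156289929/7156)/33 = (156289929/7156)*(1/33) = 52096643/78716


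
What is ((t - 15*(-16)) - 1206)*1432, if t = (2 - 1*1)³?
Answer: -1381880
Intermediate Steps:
t = 1 (t = (2 - 1)³ = 1³ = 1)
((t - 15*(-16)) - 1206)*1432 = ((1 - 15*(-16)) - 1206)*1432 = ((1 + 240) - 1206)*1432 = (241 - 1206)*1432 = -965*1432 = -1381880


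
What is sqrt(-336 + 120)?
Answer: 6*I*sqrt(6) ≈ 14.697*I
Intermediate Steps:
sqrt(-336 + 120) = sqrt(-216) = 6*I*sqrt(6)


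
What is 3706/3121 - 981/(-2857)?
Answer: 13649743/8916697 ≈ 1.5308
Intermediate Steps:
3706/3121 - 981/(-2857) = 3706*(1/3121) - 981*(-1/2857) = 3706/3121 + 981/2857 = 13649743/8916697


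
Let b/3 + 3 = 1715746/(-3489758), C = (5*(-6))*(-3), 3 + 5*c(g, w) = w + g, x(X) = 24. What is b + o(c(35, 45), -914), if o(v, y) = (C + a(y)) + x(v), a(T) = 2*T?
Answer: -3009000136/1744879 ≈ -1724.5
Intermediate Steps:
c(g, w) = -⅗ + g/5 + w/5 (c(g, w) = -⅗ + (w + g)/5 = -⅗ + (g + w)/5 = -⅗ + (g/5 + w/5) = -⅗ + g/5 + w/5)
C = 90 (C = -30*(-3) = 90)
o(v, y) = 114 + 2*y (o(v, y) = (90 + 2*y) + 24 = 114 + 2*y)
b = -18277530/1744879 (b = -9 + 3*(1715746/(-3489758)) = -9 + 3*(1715746*(-1/3489758)) = -9 + 3*(-857873/1744879) = -9 - 2573619/1744879 = -18277530/1744879 ≈ -10.475)
b + o(c(35, 45), -914) = -18277530/1744879 + (114 + 2*(-914)) = -18277530/1744879 + (114 - 1828) = -18277530/1744879 - 1714 = -3009000136/1744879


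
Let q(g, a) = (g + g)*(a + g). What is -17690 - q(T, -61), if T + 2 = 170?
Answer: -53642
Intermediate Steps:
T = 168 (T = -2 + 170 = 168)
q(g, a) = 2*g*(a + g) (q(g, a) = (2*g)*(a + g) = 2*g*(a + g))
-17690 - q(T, -61) = -17690 - 2*168*(-61 + 168) = -17690 - 2*168*107 = -17690 - 1*35952 = -17690 - 35952 = -53642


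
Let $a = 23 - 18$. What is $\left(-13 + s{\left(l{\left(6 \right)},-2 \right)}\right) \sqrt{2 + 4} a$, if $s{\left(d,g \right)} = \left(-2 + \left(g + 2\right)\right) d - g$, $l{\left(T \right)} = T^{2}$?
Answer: $- 415 \sqrt{6} \approx -1016.5$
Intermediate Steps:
$a = 5$ ($a = 23 - 18 = 5$)
$s{\left(d,g \right)} = - g + d g$ ($s{\left(d,g \right)} = \left(-2 + \left(2 + g\right)\right) d - g = g d - g = d g - g = - g + d g$)
$\left(-13 + s{\left(l{\left(6 \right)},-2 \right)}\right) \sqrt{2 + 4} a = \left(-13 - 2 \left(-1 + 6^{2}\right)\right) \sqrt{2 + 4} \cdot 5 = \left(-13 - 2 \left(-1 + 36\right)\right) \sqrt{6} \cdot 5 = \left(-13 - 70\right) \sqrt{6} \cdot 5 = - 83 \sqrt{6} \cdot 5 = - 415 \sqrt{6}$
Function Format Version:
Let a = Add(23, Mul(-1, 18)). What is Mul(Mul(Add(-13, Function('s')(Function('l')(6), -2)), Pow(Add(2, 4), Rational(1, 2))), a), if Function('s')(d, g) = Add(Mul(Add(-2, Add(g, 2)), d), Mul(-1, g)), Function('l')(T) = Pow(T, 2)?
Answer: Mul(-415, Pow(6, Rational(1, 2))) ≈ -1016.5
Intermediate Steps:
a = 5 (a = Add(23, -18) = 5)
Function('s')(d, g) = Add(Mul(-1, g), Mul(d, g)) (Function('s')(d, g) = Add(Mul(Add(-2, Add(2, g)), d), Mul(-1, g)) = Add(Mul(g, d), Mul(-1, g)) = Add(Mul(d, g), Mul(-1, g)) = Add(Mul(-1, g), Mul(d, g)))
Mul(Mul(Add(-13, Function('s')(Function('l')(6), -2)), Pow(Add(2, 4), Rational(1, 2))), a) = Mul(Mul(Add(-13, Mul(-2, Add(-1, Pow(6, 2)))), Pow(Add(2, 4), Rational(1, 2))), 5) = Mul(Mul(Add(-13, Mul(-2, Add(-1, 36))), Pow(6, Rational(1, 2))), 5) = Mul(Mul(Add(-13, Mul(-2, 35)), Pow(6, Rational(1, 2))), 5) = Mul(Mul(Add(-13, -70), Pow(6, Rational(1, 2))), 5) = Mul(Mul(-83, Pow(6, Rational(1, 2))), 5) = Mul(-415, Pow(6, Rational(1, 2)))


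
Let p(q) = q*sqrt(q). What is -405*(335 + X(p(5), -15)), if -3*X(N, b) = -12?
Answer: -137295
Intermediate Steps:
p(q) = q**(3/2)
X(N, b) = 4 (X(N, b) = -1/3*(-12) = 4)
-405*(335 + X(p(5), -15)) = -405*(335 + 4) = -405*339 = -137295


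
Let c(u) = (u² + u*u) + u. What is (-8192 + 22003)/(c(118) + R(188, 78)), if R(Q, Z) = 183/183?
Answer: 13811/27967 ≈ 0.49383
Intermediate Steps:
R(Q, Z) = 1 (R(Q, Z) = 183*(1/183) = 1)
c(u) = u + 2*u² (c(u) = (u² + u²) + u = 2*u² + u = u + 2*u²)
(-8192 + 22003)/(c(118) + R(188, 78)) = (-8192 + 22003)/(118*(1 + 2*118) + 1) = 13811/(118*(1 + 236) + 1) = 13811/(118*237 + 1) = 13811/(27966 + 1) = 13811/27967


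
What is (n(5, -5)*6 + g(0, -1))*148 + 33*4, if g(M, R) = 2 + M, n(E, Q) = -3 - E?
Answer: -6676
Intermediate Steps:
(n(5, -5)*6 + g(0, -1))*148 + 33*4 = ((-3 - 1*5)*6 + (2 + 0))*148 + 33*4 = ((-3 - 5)*6 + 2)*148 + 132 = (-8*6 + 2)*148 + 132 = (-48 + 2)*148 + 132 = -46*148 + 132 = -6808 + 132 = -6676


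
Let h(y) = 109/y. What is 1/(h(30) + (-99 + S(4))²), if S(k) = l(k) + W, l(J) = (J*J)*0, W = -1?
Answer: 30/300109 ≈ 9.9964e-5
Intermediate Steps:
l(J) = 0 (l(J) = J²*0 = 0)
S(k) = -1 (S(k) = 0 - 1 = -1)
1/(h(30) + (-99 + S(4))²) = 1/(109/30 + (-99 - 1)²) = 1/(109*(1/30) + (-100)²) = 1/(109/30 + 10000) = 1/(300109/30) = 30/300109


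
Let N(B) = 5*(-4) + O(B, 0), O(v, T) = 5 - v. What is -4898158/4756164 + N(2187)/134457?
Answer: -111510783889/106583257158 ≈ -1.0462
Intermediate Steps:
N(B) = -15 - B (N(B) = 5*(-4) + (5 - B) = -20 + (5 - B) = -15 - B)
-4898158/4756164 + N(2187)/134457 = -4898158/4756164 + (-15 - 1*2187)/134457 = -4898158*1/4756164 + (-15 - 2187)*(1/134457) = -2449079/2378082 - 2202*1/134457 = -2449079/2378082 - 734/44819 = -111510783889/106583257158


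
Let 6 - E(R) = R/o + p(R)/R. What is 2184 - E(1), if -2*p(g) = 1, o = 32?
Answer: 69681/32 ≈ 2177.5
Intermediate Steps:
p(g) = -½ (p(g) = -½*1 = -½)
E(R) = 6 + 1/(2*R) - R/32 (E(R) = 6 - (R/32 - 1/(2*R)) = 6 - (-1/(2*R) + R/32) = 6 + (1/(2*R) - R/32) = 6 + 1/(2*R) - R/32)
2184 - E(1) = 2184 - (16 + 1*(192 - 1*1))/(32*1) = 2184 - (16 + 1*(192 - 1))/32 = 2184 - (16 + 1*191)/32 = 2184 - (16 + 191)/32 = 2184 - 207/32 = 69681/32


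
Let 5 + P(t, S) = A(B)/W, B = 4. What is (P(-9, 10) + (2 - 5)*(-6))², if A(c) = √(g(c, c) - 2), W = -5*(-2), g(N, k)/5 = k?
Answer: 8459/50 + 39*√2/5 ≈ 180.21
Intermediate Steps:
g(N, k) = 5*k
W = 10
A(c) = √(-2 + 5*c) (A(c) = √(5*c - 2) = √(-2 + 5*c))
P(t, S) = -5 + 3*√2/10 (P(t, S) = -5 + √(-2 + 5*4)/10 = -5 + √(-2 + 20)*(⅒) = -5 + √18*(⅒) = -5 + (3*√2)*(⅒) = -5 + 3*√2/10)
(P(-9, 10) + (2 - 5)*(-6))² = ((-5 + 3*√2/10) + (2 - 5)*(-6))² = ((-5 + 3*√2/10) - 3*(-6))² = ((-5 + 3*√2/10) + 18)² = (13 + 3*√2/10)²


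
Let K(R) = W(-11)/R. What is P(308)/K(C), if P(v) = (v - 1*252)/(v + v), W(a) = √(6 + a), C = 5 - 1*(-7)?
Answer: -12*I*√5/55 ≈ -0.48787*I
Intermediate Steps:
C = 12 (C = 5 + 7 = 12)
K(R) = I*√5/R (K(R) = √(6 - 11)/R = √(-5)/R = (I*√5)/R = I*√5/R)
P(v) = (-252 + v)/(2*v) (P(v) = (v - 252)/((2*v)) = (-252 + v)*(1/(2*v)) = (-252 + v)/(2*v))
P(308)/K(C) = ((½)*(-252 + 308)/308)/((I*√5/12)) = ((½)*(1/308)*56)/((I*√5*(1/12))) = 1/(11*((I*√5/12))) = (-12*I*√5/5)/11 = -12*I*√5/55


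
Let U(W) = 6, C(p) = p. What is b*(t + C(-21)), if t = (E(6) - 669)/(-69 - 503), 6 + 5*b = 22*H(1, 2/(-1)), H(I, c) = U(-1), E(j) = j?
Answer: -54999/110 ≈ -499.99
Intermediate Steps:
H(I, c) = 6
b = 126/5 (b = -6/5 + (22*6)/5 = -6/5 + (1/5)*132 = -6/5 + 132/5 = 126/5 ≈ 25.200)
t = 51/44 (t = (6 - 669)/(-69 - 503) = -663/(-572) = -663*(-1/572) = 51/44 ≈ 1.1591)
b*(t + C(-21)) = 126*(51/44 - 21)/5 = (126/5)*(-873/44) = -54999/110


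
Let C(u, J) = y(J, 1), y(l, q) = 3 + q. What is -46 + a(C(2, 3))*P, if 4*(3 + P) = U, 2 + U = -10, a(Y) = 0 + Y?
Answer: -70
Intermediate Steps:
C(u, J) = 4 (C(u, J) = 3 + 1 = 4)
a(Y) = Y
U = -12 (U = -2 - 10 = -12)
P = -6 (P = -3 + (¼)*(-12) = -3 - 3 = -6)
-46 + a(C(2, 3))*P = -46 + 4*(-6) = -46 - 24 = -70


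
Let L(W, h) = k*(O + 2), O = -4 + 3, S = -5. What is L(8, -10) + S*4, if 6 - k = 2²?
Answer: -18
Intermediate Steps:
k = 2 (k = 6 - 1*2² = 6 - 1*4 = 6 - 4 = 2)
O = -1
L(W, h) = 2 (L(W, h) = 2*(-1 + 2) = 2*1 = 2)
L(8, -10) + S*4 = 2 - 5*4 = 2 - 20 = -18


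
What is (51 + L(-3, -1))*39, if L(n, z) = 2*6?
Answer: 2457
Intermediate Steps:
L(n, z) = 12
(51 + L(-3, -1))*39 = (51 + 12)*39 = 63*39 = 2457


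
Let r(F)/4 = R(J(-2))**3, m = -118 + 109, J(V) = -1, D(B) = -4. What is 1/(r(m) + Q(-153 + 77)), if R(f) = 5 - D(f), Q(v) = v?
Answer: 1/2840 ≈ 0.00035211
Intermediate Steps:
R(f) = 9 (R(f) = 5 - 1*(-4) = 5 + 4 = 9)
m = -9
r(F) = 2916 (r(F) = 4*9**3 = 4*729 = 2916)
1/(r(m) + Q(-153 + 77)) = 1/(2916 + (-153 + 77)) = 1/(2916 - 76) = 1/2840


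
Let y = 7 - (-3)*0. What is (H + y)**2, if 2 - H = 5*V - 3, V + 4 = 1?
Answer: 729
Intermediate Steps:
V = -3 (V = -4 + 1 = -3)
H = 20 (H = 2 - (5*(-3) - 3) = 2 - (-15 - 3) = 2 - 1*(-18) = 2 + 18 = 20)
y = 7 (y = 7 - 1*0 = 7 + 0 = 7)
(H + y)**2 = (20 + 7)**2 = 27**2 = 729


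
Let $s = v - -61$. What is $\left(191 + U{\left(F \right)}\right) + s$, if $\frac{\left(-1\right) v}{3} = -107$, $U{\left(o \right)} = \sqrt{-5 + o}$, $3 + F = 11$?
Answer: $573 + \sqrt{3} \approx 574.73$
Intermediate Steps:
$F = 8$ ($F = -3 + 11 = 8$)
$v = 321$ ($v = \left(-3\right) \left(-107\right) = 321$)
$s = 382$ ($s = 321 - -61 = 321 + 61 = 382$)
$\left(191 + U{\left(F \right)}\right) + s = \left(191 + \sqrt{-5 + 8}\right) + 382 = \left(191 + \sqrt{3}\right) + 382 = 573 + \sqrt{3}$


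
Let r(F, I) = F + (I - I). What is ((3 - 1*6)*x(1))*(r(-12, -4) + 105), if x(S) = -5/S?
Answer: 1395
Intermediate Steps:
r(F, I) = F (r(F, I) = F + 0 = F)
((3 - 1*6)*x(1))*(r(-12, -4) + 105) = ((3 - 1*6)*(-5/1))*(-12 + 105) = ((3 - 6)*(-5*1))*93 = -3*(-5)*93 = 15*93 = 1395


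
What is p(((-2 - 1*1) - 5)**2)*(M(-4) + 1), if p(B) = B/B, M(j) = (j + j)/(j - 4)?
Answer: 2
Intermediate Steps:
M(j) = 2*j/(-4 + j) (M(j) = (2*j)/(-4 + j) = 2*j/(-4 + j))
p(B) = 1
p(((-2 - 1*1) - 5)**2)*(M(-4) + 1) = 1*(2*(-4)/(-4 - 4) + 1) = 1*(2*(-4)/(-8) + 1) = 1*(2*(-4)*(-1/8) + 1) = 1*(1 + 1) = 1*2 = 2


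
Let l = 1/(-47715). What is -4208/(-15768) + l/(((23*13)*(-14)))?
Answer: 35020202237/131225888430 ≈ 0.26687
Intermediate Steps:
l = -1/47715 ≈ -2.0958e-5
-4208/(-15768) + l/(((23*13)*(-14))) = -4208/(-15768) - 1/(47715*((23*13)*(-14))) = -4208*(-1/15768) - 1/(47715*(299*(-14))) = 526/1971 - 1/47715/(-4186) = 526/1971 - 1/47715*(-1/4186) = 526/1971 + 1/199734990 = 35020202237/131225888430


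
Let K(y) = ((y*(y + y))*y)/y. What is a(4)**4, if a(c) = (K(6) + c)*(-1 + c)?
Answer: 2702336256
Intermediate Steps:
K(y) = 2*y**2 (K(y) = ((y*(2*y))*y)/y = ((2*y**2)*y)/y = (2*y**3)/y = 2*y**2)
a(c) = (-1 + c)*(72 + c) (a(c) = (2*6**2 + c)*(-1 + c) = (2*36 + c)*(-1 + c) = (72 + c)*(-1 + c) = (-1 + c)*(72 + c))
a(4)**4 = (-72 + 4**2 + 71*4)**4 = (-72 + 16 + 284)**4 = 228**4 = 2702336256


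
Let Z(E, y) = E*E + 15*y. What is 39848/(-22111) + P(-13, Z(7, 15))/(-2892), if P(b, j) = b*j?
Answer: -18240517/31972506 ≈ -0.57051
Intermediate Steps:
Z(E, y) = E² + 15*y
39848/(-22111) + P(-13, Z(7, 15))/(-2892) = 39848/(-22111) - 13*(7² + 15*15)/(-2892) = 39848*(-1/22111) - 13*(49 + 225)*(-1/2892) = -39848/22111 - 13*274*(-1/2892) = -39848/22111 - 3562*(-1/2892) = -39848/22111 + 1781/1446 = -18240517/31972506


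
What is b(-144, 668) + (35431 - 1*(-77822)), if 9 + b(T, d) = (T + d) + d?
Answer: 114436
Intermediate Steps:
b(T, d) = -9 + T + 2*d (b(T, d) = -9 + ((T + d) + d) = -9 + (T + 2*d) = -9 + T + 2*d)
b(-144, 668) + (35431 - 1*(-77822)) = (-9 - 144 + 2*668) + (35431 - 1*(-77822)) = (-9 - 144 + 1336) + (35431 + 77822) = 1183 + 113253 = 114436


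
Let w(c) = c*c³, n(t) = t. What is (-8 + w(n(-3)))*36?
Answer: 2628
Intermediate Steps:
w(c) = c⁴
(-8 + w(n(-3)))*36 = (-8 + (-3)⁴)*36 = (-8 + 81)*36 = 73*36 = 2628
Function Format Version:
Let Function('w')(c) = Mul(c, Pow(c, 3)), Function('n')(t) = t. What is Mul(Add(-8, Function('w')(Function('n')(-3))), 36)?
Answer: 2628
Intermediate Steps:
Function('w')(c) = Pow(c, 4)
Mul(Add(-8, Function('w')(Function('n')(-3))), 36) = Mul(Add(-8, Pow(-3, 4)), 36) = Mul(Add(-8, 81), 36) = Mul(73, 36) = 2628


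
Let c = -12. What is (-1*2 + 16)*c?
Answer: -168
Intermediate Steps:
(-1*2 + 16)*c = (-1*2 + 16)*(-12) = (-2 + 16)*(-12) = 14*(-12) = -168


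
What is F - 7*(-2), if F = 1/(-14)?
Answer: 195/14 ≈ 13.929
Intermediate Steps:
F = -1/14 ≈ -0.071429
F - 7*(-2) = -1/14 - 7*(-2) = -1/14 + 14 = 195/14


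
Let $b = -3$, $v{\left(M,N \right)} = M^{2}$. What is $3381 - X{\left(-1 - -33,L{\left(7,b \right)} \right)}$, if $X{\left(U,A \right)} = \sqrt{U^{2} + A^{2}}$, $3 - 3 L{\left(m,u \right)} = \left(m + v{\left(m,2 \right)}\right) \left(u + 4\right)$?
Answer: $3381 - \frac{5 \sqrt{481}}{3} \approx 3344.4$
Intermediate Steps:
$L{\left(m,u \right)} = 1 - \frac{\left(4 + u\right) \left(m + m^{2}\right)}{3}$ ($L{\left(m,u \right)} = 1 - \frac{\left(m + m^{2}\right) \left(u + 4\right)}{3} = 1 - \frac{\left(m + m^{2}\right) \left(4 + u\right)}{3} = 1 - \frac{\left(4 + u\right) \left(m + m^{2}\right)}{3}$)
$X{\left(U,A \right)} = \sqrt{A^{2} + U^{2}}$
$3381 - X{\left(-1 - -33,L{\left(7,b \right)} \right)} = 3381 - \sqrt{\left(1 - \frac{28}{3} - \frac{4 \cdot 7^{2}}{3} - \frac{7}{3} \left(-3\right) - - 7^{2}\right)^{2} + \left(-1 - -33\right)^{2}} = 3381 - \sqrt{\left(1 - \frac{28}{3} - \frac{196}{3} + 7 - \left(-1\right) 49\right)^{2} + \left(-1 + 33\right)^{2}} = 3381 - \sqrt{\left(1 - \frac{28}{3} - \frac{196}{3} + 7 + 49\right)^{2} + 32^{2}} = 3381 - \sqrt{\left(- \frac{53}{3}\right)^{2} + 1024} = 3381 - \sqrt{\frac{2809}{9} + 1024} = 3381 - \sqrt{\frac{12025}{9}} = 3381 - \frac{5 \sqrt{481}}{3}$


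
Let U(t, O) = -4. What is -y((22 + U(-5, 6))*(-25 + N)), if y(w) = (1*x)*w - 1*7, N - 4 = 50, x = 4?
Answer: -2081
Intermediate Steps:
N = 54 (N = 4 + 50 = 54)
y(w) = -7 + 4*w (y(w) = (1*4)*w - 1*7 = 4*w - 7 = -7 + 4*w)
-y((22 + U(-5, 6))*(-25 + N)) = -(-7 + 4*((22 - 4)*(-25 + 54))) = -(-7 + 4*(18*29)) = -(-7 + 4*522) = -(-7 + 2088) = -1*2081 = -2081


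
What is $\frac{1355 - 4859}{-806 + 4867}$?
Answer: $- \frac{3504}{4061} \approx -0.86284$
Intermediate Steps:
$\frac{1355 - 4859}{-806 + 4867} = - \frac{3504}{4061}$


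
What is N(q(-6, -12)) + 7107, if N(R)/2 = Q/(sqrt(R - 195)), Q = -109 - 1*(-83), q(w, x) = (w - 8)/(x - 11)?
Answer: 7107 + 52*I*sqrt(102833)/4471 ≈ 7107.0 + 3.7296*I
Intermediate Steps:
q(w, x) = (-8 + w)/(-11 + x)
Q = -26 (Q = -109 + 83 = -26)
N(R) = -52/sqrt(-195 + R) (N(R) = 2*(-26/sqrt(R - 195)) = 2*(-26/sqrt(-195 + R)) = -52/sqrt(-195 + R))
N(q(-6, -12)) + 7107 = -52/sqrt(-195 + (-8 - 6)/(-11 - 12)) + 7107 = -52/sqrt(-195 - 14/(-23)) + 7107 = -52/sqrt(-195 - 1/23*(-14)) + 7107 = -52/sqrt(-195 + 14/23) + 7107 = -(-52)*I*sqrt(102833)/4471 + 7107 = 52*I*sqrt(102833)/4471 + 7107 = 7107 + 52*I*sqrt(102833)/4471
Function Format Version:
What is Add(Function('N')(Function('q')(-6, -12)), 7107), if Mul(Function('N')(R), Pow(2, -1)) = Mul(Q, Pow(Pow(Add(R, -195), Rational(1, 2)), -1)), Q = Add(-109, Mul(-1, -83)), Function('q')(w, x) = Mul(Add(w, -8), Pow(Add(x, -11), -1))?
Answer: Add(7107, Mul(Rational(52, 4471), I, Pow(102833, Rational(1, 2)))) ≈ Add(7107.0, Mul(3.7296, I))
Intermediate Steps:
Function('q')(w, x) = Mul(Pow(Add(-11, x), -1), Add(-8, w)) (Function('q')(w, x) = Mul(Add(-8, w), Pow(Add(-11, x), -1)) = Mul(Pow(Add(-11, x), -1), Add(-8, w)))
Q = -26 (Q = Add(-109, 83) = -26)
Function('N')(R) = Mul(-52, Pow(Add(-195, R), Rational(-1, 2))) (Function('N')(R) = Mul(2, Mul(-26, Pow(Pow(Add(R, -195), Rational(1, 2)), -1))) = Mul(2, Mul(-26, Pow(Pow(Add(-195, R), Rational(1, 2)), -1))) = Mul(2, Mul(-26, Pow(Add(-195, R), Rational(-1, 2)))) = Mul(-52, Pow(Add(-195, R), Rational(-1, 2))))
Add(Function('N')(Function('q')(-6, -12)), 7107) = Add(Mul(-52, Pow(Add(-195, Mul(Pow(Add(-11, -12), -1), Add(-8, -6))), Rational(-1, 2))), 7107) = Add(Mul(-52, Pow(Add(-195, Mul(Pow(-23, -1), -14)), Rational(-1, 2))), 7107) = Add(Mul(-52, Pow(Add(-195, Mul(Rational(-1, 23), -14)), Rational(-1, 2))), 7107) = Add(Mul(-52, Pow(Add(-195, Rational(14, 23)), Rational(-1, 2))), 7107) = Add(Mul(-52, Pow(Rational(-4471, 23), Rational(-1, 2))), 7107) = Add(Mul(-52, Mul(Rational(-1, 4471), I, Pow(102833, Rational(1, 2)))), 7107) = Add(Mul(Rational(52, 4471), I, Pow(102833, Rational(1, 2))), 7107) = Add(7107, Mul(Rational(52, 4471), I, Pow(102833, Rational(1, 2))))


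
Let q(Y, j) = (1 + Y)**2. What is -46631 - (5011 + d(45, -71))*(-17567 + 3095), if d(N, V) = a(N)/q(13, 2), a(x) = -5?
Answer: 3551137399/49 ≈ 7.2472e+7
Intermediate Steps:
d(N, V) = -5/196 (d(N, V) = -5/(1 + 13)**2 = -5/(14**2) = -5/196)
-46631 - (5011 + d(45, -71))*(-17567 + 3095) = -46631 - (5011 - 5/196)*(-17567 + 3095) = -46631 - 982151*(-14472)/196 = -46631 - 1*(-3553422318/49) = -46631 + 3553422318/49 = 3551137399/49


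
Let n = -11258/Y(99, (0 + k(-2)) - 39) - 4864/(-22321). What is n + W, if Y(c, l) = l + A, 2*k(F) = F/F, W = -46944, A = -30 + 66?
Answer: -4736581164/111605 ≈ -42441.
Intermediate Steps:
A = 36
k(F) = ½ (k(F) = (F/F)/2 = (½)*1 = ½)
Y(c, l) = 36 + l (Y(c, l) = l + 36 = 36 + l)
n = 502603956/111605 (n = -11258/(36 + ((0 + ½) - 39)) - 4864/(-22321) = -11258/(36 + (½ - 39)) - 4864*(-1/22321) = -11258/(36 - 77/2) + 4864/22321 = -11258/(-5/2) + 4864/22321 = -11258*(-⅖) + 4864/22321 = 22516/5 + 4864/22321 = 502603956/111605 ≈ 4503.4)
n + W = 502603956/111605 - 46944 = -4736581164/111605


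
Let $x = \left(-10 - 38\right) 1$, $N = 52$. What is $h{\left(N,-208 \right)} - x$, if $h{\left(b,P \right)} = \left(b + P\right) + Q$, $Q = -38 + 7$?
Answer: $-139$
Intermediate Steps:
$Q = -31$
$h{\left(b,P \right)} = -31 + P + b$ ($h{\left(b,P \right)} = \left(b + P\right) - 31 = \left(P + b\right) - 31 = -31 + P + b$)
$x = -48$ ($x = \left(-48\right) 1 = -48$)
$h{\left(N,-208 \right)} - x = \left(-31 - 208 + 52\right) - -48 = -187 + 48 = -139$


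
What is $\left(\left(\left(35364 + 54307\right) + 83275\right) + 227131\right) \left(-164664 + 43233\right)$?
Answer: $-48581750187$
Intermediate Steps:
$\left(\left(\left(35364 + 54307\right) + 83275\right) + 227131\right) \left(-164664 + 43233\right) = \left(\left(89671 + 83275\right) + 227131\right) \left(-121431\right) = \left(172946 + 227131\right) \left(-121431\right) = 400077 \left(-121431\right) = -48581750187$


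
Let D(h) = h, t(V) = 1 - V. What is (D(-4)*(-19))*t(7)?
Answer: -456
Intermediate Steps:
(D(-4)*(-19))*t(7) = (-4*(-19))*(1 - 1*7) = 76*(1 - 7) = 76*(-6) = -456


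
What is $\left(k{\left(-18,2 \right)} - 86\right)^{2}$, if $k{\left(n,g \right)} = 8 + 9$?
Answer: $4761$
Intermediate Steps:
$k{\left(n,g \right)} = 17$
$\left(k{\left(-18,2 \right)} - 86\right)^{2} = \left(17 - 86\right)^{2} = \left(-69\right)^{2} = 4761$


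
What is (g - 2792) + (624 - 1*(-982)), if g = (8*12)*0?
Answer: -1186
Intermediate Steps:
g = 0 (g = 96*0 = 0)
(g - 2792) + (624 - 1*(-982)) = (0 - 2792) + (624 - 1*(-982)) = -2792 + (624 + 982) = -2792 + 1606 = -1186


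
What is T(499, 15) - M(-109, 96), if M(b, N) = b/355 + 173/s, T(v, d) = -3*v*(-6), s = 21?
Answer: 66901684/7455 ≈ 8974.1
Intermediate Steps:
T(v, d) = 18*v
M(b, N) = 173/21 + b/355 (M(b, N) = b/355 + 173/21 = 173/21 + b/355)
T(499, 15) - M(-109, 96) = 18*499 - (173/21 + (1/355)*(-109)) = 8982 - (173/21 - 109/355) = 8982 - 1*59126/7455 = 8982 - 59126/7455 = 66901684/7455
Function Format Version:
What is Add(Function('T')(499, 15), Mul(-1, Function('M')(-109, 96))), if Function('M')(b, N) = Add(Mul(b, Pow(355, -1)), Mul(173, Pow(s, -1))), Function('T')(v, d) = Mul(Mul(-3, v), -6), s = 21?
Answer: Rational(66901684, 7455) ≈ 8974.1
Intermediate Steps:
Function('T')(v, d) = Mul(18, v)
Function('M')(b, N) = Add(Rational(173, 21), Mul(Rational(1, 355), b)) (Function('M')(b, N) = Add(Mul(b, Pow(355, -1)), Mul(173, Pow(21, -1))) = Add(Mul(b, Rational(1, 355)), Mul(173, Rational(1, 21))) = Add(Mul(Rational(1, 355), b), Rational(173, 21)) = Add(Rational(173, 21), Mul(Rational(1, 355), b)))
Add(Function('T')(499, 15), Mul(-1, Function('M')(-109, 96))) = Add(Mul(18, 499), Mul(-1, Add(Rational(173, 21), Mul(Rational(1, 355), -109)))) = Add(8982, Mul(-1, Add(Rational(173, 21), Rational(-109, 355)))) = Add(8982, Mul(-1, Rational(59126, 7455))) = Add(8982, Rational(-59126, 7455)) = Rational(66901684, 7455)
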